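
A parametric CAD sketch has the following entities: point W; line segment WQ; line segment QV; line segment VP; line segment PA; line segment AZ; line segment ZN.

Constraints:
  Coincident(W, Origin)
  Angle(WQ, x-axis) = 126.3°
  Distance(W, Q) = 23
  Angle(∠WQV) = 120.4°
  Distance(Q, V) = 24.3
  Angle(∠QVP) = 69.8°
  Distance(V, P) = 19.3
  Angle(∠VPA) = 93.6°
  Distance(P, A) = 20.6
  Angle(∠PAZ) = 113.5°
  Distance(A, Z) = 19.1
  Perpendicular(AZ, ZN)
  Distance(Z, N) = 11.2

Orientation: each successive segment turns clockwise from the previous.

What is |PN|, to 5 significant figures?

28.376

W is at the origin; WQ runs at 126.3° with length 23.0, so Q = (-13.616, 18.536). ∠WQV = 120.4° gives QV at 66.700° from the x-axis; with |QV| = 24.3, V = (-4.0045, 40.855). ∠QVP = 69.8° gives VP at -43.500° from the x-axis; with |VP| = 19.3, P = (9.9952, 27.569). ∠VPA = 93.6° gives PA at -129.90° from the x-axis; with |PA| = 20.6, A = (-3.2187, 11.766). ∠PAZ = 113.5° gives AZ at 163.60° from the x-axis; with |AZ| = 19.1, Z = (-21.542, 17.158). The perpendicularity gives ZN at right angles to AZ, so ZN runs at 73.600°; with |ZN| = 11.2, N = (-18.379, 27.903). Then |PN| = |N − P| = 28.376.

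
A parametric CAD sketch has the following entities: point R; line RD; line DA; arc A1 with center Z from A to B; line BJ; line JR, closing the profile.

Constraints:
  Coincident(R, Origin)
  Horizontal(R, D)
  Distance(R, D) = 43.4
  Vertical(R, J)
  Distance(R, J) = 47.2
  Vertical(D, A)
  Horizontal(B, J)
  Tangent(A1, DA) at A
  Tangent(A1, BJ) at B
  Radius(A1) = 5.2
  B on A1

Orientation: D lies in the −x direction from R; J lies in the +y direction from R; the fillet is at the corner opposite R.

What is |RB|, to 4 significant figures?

60.72

R is at the origin; RD is horizontal with |RD| = 43.4 and D on the −x side, so D = (-43.40, 0.000). R and J share the same x with |RJ| = 47.2 and J on the +y side, so J = (0.000, 47.20). The virtual corner opposite R is at (-43.40, 47.20). The tangent condition forces ZA to be normal to DA and the tangent condition forces ZB to be normal to BJ, with radius 5.2, so the center Z sits 5.2 in from both sides at Z = (-38.20, 42.00). That places the tangent points at A = (-43.40, 42.00) on DA and B = (-38.20, 47.20) on BJ. Then |RB| = |B − R| = 60.72.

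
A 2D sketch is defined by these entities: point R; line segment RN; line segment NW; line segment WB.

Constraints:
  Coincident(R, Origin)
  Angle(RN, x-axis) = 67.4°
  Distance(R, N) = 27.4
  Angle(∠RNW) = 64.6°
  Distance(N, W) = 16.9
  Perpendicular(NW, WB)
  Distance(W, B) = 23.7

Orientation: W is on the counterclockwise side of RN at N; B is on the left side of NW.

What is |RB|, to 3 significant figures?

5.25

R is at the origin; RN runs at 67.4° with length 27.4, so N = 27.4·(cos 67.4°, sin 67.4°) = (10.5, 25.3). ∠RNW = 64.6°, so NW runs at 67.4° + (180° − 64.6°) = 183° from the x-axis; with |NW| = 16.9, W = N + 16.9·(cos 183°, sin 183°) = (-6.35, 24.5). NW ⟂ WB; with |WB| = 23.7 on the left of NW, B = W + 23.7·(0.0488, -0.999) = (-5.19, 0.799). Then |RB| = |B − R| = 5.25.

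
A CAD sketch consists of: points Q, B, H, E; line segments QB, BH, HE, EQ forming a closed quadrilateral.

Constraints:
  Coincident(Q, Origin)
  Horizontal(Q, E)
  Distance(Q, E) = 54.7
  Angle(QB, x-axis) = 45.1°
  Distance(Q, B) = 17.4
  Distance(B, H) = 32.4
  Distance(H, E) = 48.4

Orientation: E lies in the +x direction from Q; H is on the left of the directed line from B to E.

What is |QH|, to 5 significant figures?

49.392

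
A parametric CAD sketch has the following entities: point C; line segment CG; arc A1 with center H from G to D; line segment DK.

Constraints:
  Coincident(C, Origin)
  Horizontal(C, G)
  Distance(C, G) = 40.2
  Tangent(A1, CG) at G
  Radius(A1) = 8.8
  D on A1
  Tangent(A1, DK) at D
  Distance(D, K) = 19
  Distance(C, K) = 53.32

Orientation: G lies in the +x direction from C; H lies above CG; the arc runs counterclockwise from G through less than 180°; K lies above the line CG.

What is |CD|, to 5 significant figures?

49.952

Checks: |CG| = 40.20 ✓; |HD| = 8.800 ✓; ∠(HD, DK) = 90.00° ✓; |DK| = 19.00 ✓; |CK| = 53.32 ✓.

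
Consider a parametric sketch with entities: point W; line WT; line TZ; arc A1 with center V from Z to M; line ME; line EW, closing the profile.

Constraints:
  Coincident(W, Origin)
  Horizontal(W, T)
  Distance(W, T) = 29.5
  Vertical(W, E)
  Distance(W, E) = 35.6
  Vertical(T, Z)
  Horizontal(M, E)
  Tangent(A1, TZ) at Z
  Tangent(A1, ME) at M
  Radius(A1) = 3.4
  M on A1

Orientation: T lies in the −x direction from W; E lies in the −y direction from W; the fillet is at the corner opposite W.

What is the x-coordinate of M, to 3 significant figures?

-26.1

W is at the origin; WT is horizontal with |WT| = 29.5 and T on the −x side, so T = (-29.5, 0.00). WE is vertical with |WE| = 35.6 and E on the −y side, so E = (0.00, -35.6). The virtual corner opposite W is at (-29.5, -35.6). Tangency of A1 to TZ means the radius VZ is perpendicular to TZ and the tangent condition forces VM to be normal to ME, with radius 3.4, so the center V sits 3.4 in from both sides at V = (-26.1, -32.2). That places the tangent points at Z = (-29.5, -32.2) on TZ and M = (-26.1, -35.6) on ME. So M.x = -26.1.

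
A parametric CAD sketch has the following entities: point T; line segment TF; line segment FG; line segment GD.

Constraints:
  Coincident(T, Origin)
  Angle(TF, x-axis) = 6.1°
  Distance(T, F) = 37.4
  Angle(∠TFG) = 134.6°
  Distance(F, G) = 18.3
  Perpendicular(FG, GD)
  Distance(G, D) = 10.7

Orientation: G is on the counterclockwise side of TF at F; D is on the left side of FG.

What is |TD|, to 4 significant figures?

47.32

T is at the origin; TF runs at 6.1° with length 37.4, so F = 37.4·(cos 6.1°, sin 6.1°) = (37.19, 3.974). ∠TFG = 134.6°, so FG runs at 6.1° + (180° − 134.6°) = 51.50° from the x-axis; with |FG| = 18.3, G = F + 18.3·(cos 51.50°, sin 51.50°) = (48.58, 18.30). The perpendicularity gives GD at right angles to FG; with |GD| = 10.7 on the left of FG, D = G + 10.7·(-0.7826, 0.6225) = (40.21, 24.96). Then |TD| = |D − T| = 47.32.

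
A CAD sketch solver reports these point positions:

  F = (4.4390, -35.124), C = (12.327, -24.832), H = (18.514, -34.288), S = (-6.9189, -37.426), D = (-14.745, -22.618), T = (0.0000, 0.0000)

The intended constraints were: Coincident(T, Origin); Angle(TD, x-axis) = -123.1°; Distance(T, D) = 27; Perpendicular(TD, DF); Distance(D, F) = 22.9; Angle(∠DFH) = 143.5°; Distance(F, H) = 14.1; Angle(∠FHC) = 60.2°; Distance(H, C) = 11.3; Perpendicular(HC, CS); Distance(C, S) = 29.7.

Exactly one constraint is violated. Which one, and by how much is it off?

Distance(C, S) = 29.7 — off by 6.70.

T = (0.00, 0.00) ✓; TD at -123.1° ✓; |TD| = 27.00 ✓; ∠(TD, DF) = 90.00° ✓; |DF| = 22.90 ✓; ∠DFH = 143.5° ✓; |FH| = 14.10 ✓; ∠FHC = 60.20° ✓; |HC| = 11.30 ✓; ∠(HC, CS) = 90.00° ✓; |CS| = 23.00 ✗.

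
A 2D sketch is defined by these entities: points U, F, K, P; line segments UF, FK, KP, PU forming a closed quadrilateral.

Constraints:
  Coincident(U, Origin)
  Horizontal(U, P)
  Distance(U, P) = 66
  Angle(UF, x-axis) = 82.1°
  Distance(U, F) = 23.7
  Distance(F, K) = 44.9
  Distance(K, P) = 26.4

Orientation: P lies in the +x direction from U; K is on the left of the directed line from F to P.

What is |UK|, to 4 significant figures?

51.69

U is at the origin; U and P share the same y with |UP| = 66.0 and P in +x, so P = (66.0, 0). UF runs at 82.1° with |UF| = 23.7, so F = (3.257, 23.48). K is determined by |FK| = 44.9 and |KP| = 26.4 together: it lies at the intersection of circle(F, 44.9) and circle(P, 26.4). With |FP| = 66.99, the foot of the radical line on FP is 43.34 from F and the perpendicular offset is √(44.9² − 43.34²) = 11.73. Taking the left-of-FP solution: K = (47.96, 19.28).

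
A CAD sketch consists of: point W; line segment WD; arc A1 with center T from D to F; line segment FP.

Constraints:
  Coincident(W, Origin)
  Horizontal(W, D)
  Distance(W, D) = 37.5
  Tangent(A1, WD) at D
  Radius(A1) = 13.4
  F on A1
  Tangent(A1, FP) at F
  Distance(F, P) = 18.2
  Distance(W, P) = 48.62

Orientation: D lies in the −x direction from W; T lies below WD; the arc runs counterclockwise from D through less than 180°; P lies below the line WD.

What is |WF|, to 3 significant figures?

52.1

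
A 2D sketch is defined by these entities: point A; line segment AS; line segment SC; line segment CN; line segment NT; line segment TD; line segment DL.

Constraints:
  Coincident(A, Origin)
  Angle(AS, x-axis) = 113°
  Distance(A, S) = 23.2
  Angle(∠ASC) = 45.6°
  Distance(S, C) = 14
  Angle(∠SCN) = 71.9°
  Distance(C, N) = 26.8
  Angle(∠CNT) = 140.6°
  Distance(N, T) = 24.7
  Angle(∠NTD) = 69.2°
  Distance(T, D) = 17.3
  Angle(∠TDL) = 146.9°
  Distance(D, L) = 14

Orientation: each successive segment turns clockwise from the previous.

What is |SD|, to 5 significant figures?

28.703

∠CNT = 140.6° gives NT at -168.90° from the x-axis; with |NT| = 24.7, T = (-37.315, -9.1874). ∠NTD = 69.2° gives TD at 80.300° from the x-axis; with |TD| = 17.3, D = (-34.400, 7.8653). Then |SD| = |D − S| = 28.703.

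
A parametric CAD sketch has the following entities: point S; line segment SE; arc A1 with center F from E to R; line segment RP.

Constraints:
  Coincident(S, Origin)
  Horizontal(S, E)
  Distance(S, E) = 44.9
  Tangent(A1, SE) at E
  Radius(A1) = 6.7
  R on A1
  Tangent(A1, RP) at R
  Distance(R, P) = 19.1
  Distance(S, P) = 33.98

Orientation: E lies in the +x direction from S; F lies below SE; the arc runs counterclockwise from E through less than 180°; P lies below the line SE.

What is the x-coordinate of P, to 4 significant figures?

28.48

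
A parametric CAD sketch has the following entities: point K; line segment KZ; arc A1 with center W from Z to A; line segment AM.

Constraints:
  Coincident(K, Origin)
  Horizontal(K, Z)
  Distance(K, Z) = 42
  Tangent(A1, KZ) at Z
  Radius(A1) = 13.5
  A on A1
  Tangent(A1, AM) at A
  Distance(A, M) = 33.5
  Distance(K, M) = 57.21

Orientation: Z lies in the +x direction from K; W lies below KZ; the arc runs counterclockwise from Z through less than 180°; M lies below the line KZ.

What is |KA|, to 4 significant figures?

32.04

Checks: ∠(WZ, ZK) = 90.00° ✓; |WZ| = 13.50 ✓; |WA| = 13.50 ✓; ∠(WA, AM) = 90.00° ✓; |AM| = 33.50 ✓; |KM| = 57.21 ✓.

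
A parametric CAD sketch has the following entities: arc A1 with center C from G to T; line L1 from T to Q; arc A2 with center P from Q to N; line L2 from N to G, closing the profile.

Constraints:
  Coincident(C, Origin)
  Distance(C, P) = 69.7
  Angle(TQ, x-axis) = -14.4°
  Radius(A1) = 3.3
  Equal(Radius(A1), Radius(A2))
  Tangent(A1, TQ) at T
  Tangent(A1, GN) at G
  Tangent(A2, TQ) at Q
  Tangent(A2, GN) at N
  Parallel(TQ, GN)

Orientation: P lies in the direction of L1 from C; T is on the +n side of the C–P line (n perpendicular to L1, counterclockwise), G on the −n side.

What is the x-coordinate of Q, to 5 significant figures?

68.331

The slot axis is L1's direction at -14.4°, so u = (cos -14.4°, sin -14.4°) = (0.96858, -0.24869) and n = (−sin -14.4°, cos -14.4°) = (0.24869, 0.96858). C is at the origin and P lies 69.7 along u from C, so P = 69.7·u = (67.510, -17.334). Tangency of A1 to both parallel lines with radius 3.3 puts T and G at C ± 3.3·n: T = (0.82068, 3.1963), G = (-0.82068, -3.1963). Equal radii place Q and N the same way about P: Q = P + 3.3·n = (68.331, -14.137), N = P − 3.3·n = (66.690, -20.530). So Q.x = 68.331.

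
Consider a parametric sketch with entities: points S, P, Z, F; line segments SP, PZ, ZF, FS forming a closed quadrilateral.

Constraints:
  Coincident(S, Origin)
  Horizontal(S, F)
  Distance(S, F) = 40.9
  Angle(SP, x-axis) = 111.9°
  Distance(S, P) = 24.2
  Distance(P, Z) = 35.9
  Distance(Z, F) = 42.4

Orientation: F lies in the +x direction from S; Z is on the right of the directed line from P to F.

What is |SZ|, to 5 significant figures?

12.218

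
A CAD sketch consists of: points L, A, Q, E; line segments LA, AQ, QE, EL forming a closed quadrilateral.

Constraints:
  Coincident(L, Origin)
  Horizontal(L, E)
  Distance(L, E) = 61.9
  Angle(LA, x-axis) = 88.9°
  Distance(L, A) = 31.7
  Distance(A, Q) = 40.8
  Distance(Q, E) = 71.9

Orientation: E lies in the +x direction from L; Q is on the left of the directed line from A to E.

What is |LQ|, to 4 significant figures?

68.38

Checks: |AQ| = 40.80 ✓; |QE| = 71.90 ✓.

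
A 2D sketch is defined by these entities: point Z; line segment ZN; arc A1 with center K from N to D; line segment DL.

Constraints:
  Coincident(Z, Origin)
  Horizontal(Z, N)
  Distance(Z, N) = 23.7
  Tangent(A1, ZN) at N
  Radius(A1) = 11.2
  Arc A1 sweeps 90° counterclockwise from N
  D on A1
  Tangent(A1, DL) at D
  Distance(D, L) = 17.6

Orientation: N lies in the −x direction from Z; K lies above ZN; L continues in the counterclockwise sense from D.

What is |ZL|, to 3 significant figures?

31.4

On A1, N sits at bearing -90° from K; a 90° counterclockwise sweep puts D at bearing 0°, so D = K + 11.2·(cos 0°, sin 0°) = (-12.5, 11.2). A1 meets DL tangentially, so KD is at right angles to DL, so DL runs along (−sin 0°, cos 0°); with |DL| = 17.6, L = (-12.5, 28.8). Then |ZL| = |L − Z| = 31.4.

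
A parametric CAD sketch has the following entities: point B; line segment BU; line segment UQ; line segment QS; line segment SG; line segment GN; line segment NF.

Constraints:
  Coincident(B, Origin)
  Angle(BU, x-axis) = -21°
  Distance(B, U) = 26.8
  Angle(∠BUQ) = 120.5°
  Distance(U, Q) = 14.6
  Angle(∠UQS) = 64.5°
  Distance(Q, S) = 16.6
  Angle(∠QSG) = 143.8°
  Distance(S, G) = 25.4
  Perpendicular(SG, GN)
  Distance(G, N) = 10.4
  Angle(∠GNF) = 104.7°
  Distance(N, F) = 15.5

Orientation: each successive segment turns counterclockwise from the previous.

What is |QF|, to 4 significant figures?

24.23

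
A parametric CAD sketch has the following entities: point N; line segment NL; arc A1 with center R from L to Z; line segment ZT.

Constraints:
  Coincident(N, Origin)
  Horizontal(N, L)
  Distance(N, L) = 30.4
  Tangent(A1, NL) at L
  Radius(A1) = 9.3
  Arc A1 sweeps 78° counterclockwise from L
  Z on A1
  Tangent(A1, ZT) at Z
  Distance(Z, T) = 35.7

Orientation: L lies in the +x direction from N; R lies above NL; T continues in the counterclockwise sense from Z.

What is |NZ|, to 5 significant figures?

40.178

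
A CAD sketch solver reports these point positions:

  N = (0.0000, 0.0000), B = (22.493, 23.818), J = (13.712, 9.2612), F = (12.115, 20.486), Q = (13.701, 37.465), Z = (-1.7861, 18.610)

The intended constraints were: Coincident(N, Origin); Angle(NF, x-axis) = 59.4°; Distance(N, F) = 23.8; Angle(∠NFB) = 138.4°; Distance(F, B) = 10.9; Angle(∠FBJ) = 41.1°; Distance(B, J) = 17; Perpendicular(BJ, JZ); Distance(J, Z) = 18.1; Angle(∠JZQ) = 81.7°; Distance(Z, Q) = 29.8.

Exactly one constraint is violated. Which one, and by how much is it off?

Distance(Z, Q) = 29.8 — off by 5.40.

N = (0.00, 0.00) ✓; NF at 59.40° ✓; |NF| = 23.80 ✓; ∠NFB = 138.4° ✓; |FB| = 10.90 ✓; ∠FBJ = 41.10° ✓; |BJ| = 17.00 ✓; ∠(BJ, JZ) = 90.00° ✓; |JZ| = 18.10 ✓; ∠JZQ = 81.70° ✓; |ZQ| = 24.40 ✗.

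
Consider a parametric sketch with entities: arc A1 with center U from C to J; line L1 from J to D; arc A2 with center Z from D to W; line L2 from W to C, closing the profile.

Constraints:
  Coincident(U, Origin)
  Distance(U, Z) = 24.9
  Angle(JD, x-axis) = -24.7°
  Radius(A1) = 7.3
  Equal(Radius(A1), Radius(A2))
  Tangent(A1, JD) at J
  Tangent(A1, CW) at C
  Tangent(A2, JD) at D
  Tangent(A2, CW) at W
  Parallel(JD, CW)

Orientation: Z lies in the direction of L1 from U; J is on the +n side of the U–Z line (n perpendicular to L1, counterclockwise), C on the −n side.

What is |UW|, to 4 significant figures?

25.95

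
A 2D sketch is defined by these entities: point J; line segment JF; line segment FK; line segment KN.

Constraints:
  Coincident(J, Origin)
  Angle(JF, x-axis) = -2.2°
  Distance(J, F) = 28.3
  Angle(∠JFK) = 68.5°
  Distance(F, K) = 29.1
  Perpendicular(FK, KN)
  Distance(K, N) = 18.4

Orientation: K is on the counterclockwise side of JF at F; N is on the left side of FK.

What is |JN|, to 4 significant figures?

20.34

J is at the origin; JF runs at -2.2° with length 28.3, so F = 28.3·(cos -2.2°, sin -2.2°) = (28.28, -1.086). ∠JFK = 68.5°, so FK runs at -2.2° + (180° − 68.5°) = 109.3° from the x-axis; with |FK| = 29.1, K = F + 29.1·(cos 109.3°, sin 109.3°) = (18.66, 26.38). FK ⟂ KN; with |KN| = 18.4 on the left of FK, N = K + 18.4·(-0.9438, -0.3305) = (1.295, 20.30). Then |JN| = |N − J| = 20.34.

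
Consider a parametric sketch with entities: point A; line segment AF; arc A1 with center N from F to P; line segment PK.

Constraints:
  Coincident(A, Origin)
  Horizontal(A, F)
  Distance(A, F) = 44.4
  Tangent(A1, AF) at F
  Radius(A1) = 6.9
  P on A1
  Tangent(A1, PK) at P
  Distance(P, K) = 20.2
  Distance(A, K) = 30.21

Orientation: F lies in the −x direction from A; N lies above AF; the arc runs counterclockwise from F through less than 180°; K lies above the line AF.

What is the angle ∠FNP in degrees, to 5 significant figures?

45.512°

Checks: |NP| = 6.900 ✓; ∠(NP, PK) = 90.00° ✓; |PK| = 20.20 ✓; |AK| = 30.21 ✓.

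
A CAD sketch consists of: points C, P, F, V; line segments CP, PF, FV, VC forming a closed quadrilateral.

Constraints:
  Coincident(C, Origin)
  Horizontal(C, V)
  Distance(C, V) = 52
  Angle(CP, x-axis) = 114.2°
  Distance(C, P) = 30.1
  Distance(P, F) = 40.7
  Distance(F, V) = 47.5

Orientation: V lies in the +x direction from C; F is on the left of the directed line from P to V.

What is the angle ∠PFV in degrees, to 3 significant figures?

105°

Checks: |PF| = 40.70 ✓; |FV| = 47.50 ✓.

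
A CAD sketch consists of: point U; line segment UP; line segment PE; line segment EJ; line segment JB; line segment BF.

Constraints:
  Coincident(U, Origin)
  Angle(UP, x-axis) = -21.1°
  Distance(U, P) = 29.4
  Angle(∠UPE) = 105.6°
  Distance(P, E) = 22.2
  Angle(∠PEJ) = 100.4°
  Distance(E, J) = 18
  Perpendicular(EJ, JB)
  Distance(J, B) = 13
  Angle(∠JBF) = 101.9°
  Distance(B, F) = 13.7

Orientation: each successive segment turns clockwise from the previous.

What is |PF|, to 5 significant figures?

10.494

U is at the origin; UP runs at -21.1° with length 29.4, so P = (27.429, -10.584). ∠UPE = 105.6° gives PE at -95.500° from the x-axis; with |PE| = 22.2, E = (25.301, -32.682). ∠PEJ = 100.4° gives EJ at -175.10° from the x-axis; with |EJ| = 18.0, J = (7.3668, -34.219). The perpendicularity gives JB at right angles to EJ, so JB runs at 94.900°; with |JB| = 13.0, B = (6.2564, -21.267). ∠JBF = 101.9° gives BF at 16.800° from the x-axis; with |BF| = 13.7, F = (19.372, -17.307). Then |PF| = |F − P| = 10.494.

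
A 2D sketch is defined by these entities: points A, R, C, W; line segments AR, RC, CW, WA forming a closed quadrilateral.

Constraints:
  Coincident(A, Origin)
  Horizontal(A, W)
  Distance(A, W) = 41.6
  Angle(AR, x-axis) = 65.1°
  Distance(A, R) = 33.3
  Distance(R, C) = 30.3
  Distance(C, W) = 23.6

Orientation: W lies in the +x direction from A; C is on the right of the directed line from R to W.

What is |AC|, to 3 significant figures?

18.0

Checks: A = (0.00, 0.00) ✓; |RC| = 30.30 ✓; |CW| = 23.60 ✓.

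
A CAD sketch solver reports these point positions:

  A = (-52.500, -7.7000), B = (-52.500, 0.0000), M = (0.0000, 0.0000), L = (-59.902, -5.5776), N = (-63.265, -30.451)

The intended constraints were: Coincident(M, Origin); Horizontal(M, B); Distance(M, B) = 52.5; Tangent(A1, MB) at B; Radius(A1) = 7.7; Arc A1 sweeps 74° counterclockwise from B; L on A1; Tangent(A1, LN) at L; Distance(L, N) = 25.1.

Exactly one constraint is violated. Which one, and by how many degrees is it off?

Tangent(A1, LN) at L — off by 8.30°.

M = (0.00, 0.00) ✓; M.y = 0.00, B.y = 0.00 ✓; |MB| = 52.50 ✓; ∠(AB, BM) = 90.00° ✓; |AB| = 7.700 ✓; bearing(A→L) − bearing(A→B) = 74.00° ✓; |AL| = 7.700 ✓; ∠(AL, LN) = 81.70° ✗; |LN| = 25.10 ✓.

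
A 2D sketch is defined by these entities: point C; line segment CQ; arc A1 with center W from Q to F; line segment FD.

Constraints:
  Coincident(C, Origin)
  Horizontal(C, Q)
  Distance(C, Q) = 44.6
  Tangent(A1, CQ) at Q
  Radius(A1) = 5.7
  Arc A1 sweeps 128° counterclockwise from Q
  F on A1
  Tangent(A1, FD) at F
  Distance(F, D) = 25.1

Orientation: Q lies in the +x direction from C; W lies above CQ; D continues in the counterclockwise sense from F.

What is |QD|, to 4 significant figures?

30.99

C is at the origin; C and Q share the same y with |CQ| = 44.6 and Q on the +x side, so Q = (44.60, 0.000). A1 meets CQ tangentially, so WQ is at right angles to CQ, so W = Q + (0, 5.7) = (44.60, 5.700). On A1, Q sits at bearing -90° from W; a 128° counterclockwise sweep puts F at bearing 38°, so F = W + 5.7·(cos 38°, sin 38°) = (49.09, 9.209). The tangent condition forces WF to be normal to FD, so FD runs along (−sin 38°, cos 38°); with |FD| = 25.1, D = (33.64, 28.99). Then |QD| = |D − Q| = 30.99.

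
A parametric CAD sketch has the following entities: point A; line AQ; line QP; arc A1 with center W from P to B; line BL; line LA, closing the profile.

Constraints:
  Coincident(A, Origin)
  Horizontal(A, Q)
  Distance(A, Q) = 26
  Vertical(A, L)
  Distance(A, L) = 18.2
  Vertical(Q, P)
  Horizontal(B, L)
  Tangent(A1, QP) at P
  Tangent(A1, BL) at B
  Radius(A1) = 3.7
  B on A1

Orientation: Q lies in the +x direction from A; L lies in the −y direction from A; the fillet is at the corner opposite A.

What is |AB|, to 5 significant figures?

28.784

The virtual corner opposite A is at (26.000, -18.200). Tangency of A1 to QP means the radius WP is perpendicular to QP and since A1 is tangent to BL there, WB ⟂ BL, with radius 3.7, so the center W sits 3.7 in from both sides at W = (22.300, -14.500). That places the tangent points at P = (26.000, -14.500) on QP and B = (22.300, -18.200) on BL. Then |AB| = |B − A| = 28.784.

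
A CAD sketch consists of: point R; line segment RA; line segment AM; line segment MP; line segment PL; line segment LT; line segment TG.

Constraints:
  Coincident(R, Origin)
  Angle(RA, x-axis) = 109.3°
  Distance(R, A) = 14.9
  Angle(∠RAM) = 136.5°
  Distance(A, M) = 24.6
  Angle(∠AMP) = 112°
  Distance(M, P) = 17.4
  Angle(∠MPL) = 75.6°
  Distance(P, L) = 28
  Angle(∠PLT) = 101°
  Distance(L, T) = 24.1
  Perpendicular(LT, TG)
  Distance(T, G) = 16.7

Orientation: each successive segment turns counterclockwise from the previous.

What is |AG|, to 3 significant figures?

14.2

R is at the origin; RA runs at 109.3° with length 14.9, so A = (-4.92, 14.1). ∠RAM = 136.5° gives AM at 153° from the x-axis; with |AM| = 24.6, M = (-26.8, 25.3). ∠AMP = 112.0° gives MP at -139° from the x-axis; with |MP| = 17.4, P = (-40.0, 13.9). ∠MPL = 75.6° gives PL at -34.8° from the x-axis; with |PL| = 28.0, L = (-17.0, -2.04). ∠PLT = 101.0° gives LT at 44.2° from the x-axis; with |LT| = 24.1, T = (0.294, 14.8). The perpendicularity gives TG at right angles to LT, so TG runs at 134°; with |TG| = 16.7, G = (-11.3, 26.7). Then |AG| = |G − A| = 14.2.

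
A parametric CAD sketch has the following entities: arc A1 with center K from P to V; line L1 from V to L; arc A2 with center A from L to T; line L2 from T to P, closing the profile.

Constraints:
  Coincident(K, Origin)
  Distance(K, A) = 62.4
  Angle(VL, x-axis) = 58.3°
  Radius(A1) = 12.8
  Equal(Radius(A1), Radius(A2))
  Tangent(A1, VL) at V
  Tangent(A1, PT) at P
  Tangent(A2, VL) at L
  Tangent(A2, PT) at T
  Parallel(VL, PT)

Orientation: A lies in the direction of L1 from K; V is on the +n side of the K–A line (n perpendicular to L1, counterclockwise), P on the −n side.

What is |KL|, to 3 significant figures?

63.7

The slot axis is L1's direction at 58.3°, so u = (cos 58.3°, sin 58.3°) = (0.525, 0.851) and n = (−sin 58.3°, cos 58.3°) = (-0.851, 0.525). K is at the origin and A lies 62.4 along u from K, so A = 62.4·u = (32.8, 53.1). Tangency of A1 to both parallel lines with radius 12.8 puts V and P at K ± 12.8·n: V = (-10.9, 6.73), P = (10.9, -6.73). Equal radii place L and T the same way about A: L = A + 12.8·n = (21.9, 59.8), T = A − 12.8·n = (43.7, 46.4). Then |KL| = |L − K| = 63.7.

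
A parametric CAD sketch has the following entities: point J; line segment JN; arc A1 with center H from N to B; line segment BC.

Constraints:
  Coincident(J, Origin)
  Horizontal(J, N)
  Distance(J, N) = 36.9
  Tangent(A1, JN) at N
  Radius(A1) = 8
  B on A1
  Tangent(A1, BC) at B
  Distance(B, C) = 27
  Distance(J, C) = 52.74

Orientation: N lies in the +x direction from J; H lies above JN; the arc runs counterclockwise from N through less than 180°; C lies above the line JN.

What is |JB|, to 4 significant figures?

45.76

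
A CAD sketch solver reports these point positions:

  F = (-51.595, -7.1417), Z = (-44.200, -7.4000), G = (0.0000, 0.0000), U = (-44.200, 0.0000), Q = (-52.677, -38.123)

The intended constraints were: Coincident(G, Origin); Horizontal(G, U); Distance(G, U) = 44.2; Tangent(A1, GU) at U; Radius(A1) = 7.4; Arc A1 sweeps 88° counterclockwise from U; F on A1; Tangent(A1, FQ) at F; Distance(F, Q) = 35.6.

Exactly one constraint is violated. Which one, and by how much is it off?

Distance(F, Q) = 35.6 — off by 4.60.

G = (0.00, 0.00) ✓; G.y = 0.00, U.y = 0.00 ✓; |GU| = 44.20 ✓; ∠(ZU, UG) = 90.00° ✓; |ZU| = 7.400 ✓; bearing(Z→F) − bearing(Z→U) = 88.00° ✓; |ZF| = 7.400 ✓; ∠(ZF, FQ) = 90.00° ✓; |FQ| = 31.00 ✗.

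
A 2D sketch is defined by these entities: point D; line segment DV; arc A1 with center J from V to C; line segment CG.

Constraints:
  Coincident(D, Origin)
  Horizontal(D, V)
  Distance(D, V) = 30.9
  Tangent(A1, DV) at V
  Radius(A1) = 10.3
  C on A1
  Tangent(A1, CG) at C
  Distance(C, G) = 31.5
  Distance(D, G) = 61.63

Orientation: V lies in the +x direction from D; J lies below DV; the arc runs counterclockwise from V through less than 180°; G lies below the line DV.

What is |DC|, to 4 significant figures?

30.17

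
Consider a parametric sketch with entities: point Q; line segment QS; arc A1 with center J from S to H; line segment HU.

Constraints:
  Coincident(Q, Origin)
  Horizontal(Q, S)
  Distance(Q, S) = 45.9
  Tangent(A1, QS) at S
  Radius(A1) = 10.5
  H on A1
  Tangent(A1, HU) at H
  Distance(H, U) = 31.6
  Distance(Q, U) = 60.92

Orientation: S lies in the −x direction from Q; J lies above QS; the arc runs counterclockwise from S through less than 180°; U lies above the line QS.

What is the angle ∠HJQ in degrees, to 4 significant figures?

25.44°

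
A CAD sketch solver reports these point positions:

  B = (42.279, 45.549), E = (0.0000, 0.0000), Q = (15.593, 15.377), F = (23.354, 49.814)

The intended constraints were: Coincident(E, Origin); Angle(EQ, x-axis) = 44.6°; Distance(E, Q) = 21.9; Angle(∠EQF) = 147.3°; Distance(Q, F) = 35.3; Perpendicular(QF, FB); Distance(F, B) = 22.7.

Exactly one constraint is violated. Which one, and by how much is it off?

Distance(F, B) = 22.7 — off by 3.30.

E = (0.00, 0.00) ✓; EQ at 44.60° ✓; |EQ| = 21.90 ✓; ∠EQF = 147.3° ✓; |QF| = 35.30 ✓; ∠(QF, FB) = 90.00° ✓; |FB| = 19.40 ✗.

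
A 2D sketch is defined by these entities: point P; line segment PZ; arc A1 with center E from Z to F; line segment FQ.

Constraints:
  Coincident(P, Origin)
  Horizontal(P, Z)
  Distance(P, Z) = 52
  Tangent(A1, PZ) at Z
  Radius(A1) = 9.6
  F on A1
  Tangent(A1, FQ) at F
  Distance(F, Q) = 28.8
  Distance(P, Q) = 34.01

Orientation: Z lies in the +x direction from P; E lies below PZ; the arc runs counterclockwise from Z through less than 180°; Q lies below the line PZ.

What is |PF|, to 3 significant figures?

45.3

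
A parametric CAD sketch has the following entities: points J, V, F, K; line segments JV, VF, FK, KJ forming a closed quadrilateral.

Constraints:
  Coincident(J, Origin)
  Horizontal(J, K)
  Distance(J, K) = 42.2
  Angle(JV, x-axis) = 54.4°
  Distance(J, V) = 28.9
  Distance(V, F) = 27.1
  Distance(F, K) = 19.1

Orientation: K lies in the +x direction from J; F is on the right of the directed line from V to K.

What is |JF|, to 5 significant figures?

23.478

Checks: |VF| = 27.10 ✓; |FK| = 19.10 ✓.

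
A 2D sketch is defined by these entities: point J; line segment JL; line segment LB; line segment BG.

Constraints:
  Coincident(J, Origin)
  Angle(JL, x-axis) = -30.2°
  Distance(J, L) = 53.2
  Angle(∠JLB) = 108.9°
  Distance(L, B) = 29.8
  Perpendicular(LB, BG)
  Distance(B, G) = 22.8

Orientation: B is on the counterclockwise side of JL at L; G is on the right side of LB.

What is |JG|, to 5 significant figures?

86.950

∠JLB = 108.9°, so LB runs at -30.2° + (180° − 108.9°) = 40.900° from the x-axis; with |LB| = 29.8, B = L + 29.8·(cos 40.900°, sin 40.900°) = (68.504, -7.2494). LB ⟂ BG; with |BG| = 22.8 on the right of LB, G = B + 22.8·(0.65474, -0.75585) = (83.432, -24.483). Then |JG| = |G − J| = 86.950.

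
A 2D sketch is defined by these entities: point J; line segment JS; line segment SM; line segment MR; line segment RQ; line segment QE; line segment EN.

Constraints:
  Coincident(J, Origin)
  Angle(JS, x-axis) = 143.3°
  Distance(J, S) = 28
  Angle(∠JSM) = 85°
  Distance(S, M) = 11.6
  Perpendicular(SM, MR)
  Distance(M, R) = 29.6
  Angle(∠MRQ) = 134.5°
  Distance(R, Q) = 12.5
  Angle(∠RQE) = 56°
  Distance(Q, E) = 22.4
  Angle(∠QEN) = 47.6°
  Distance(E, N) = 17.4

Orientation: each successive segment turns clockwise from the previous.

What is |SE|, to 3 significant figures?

16.4

J is at the origin; JS runs at 143.3° with length 28.0, so S = (-22.4, 16.7). ∠JSM = 85.0° gives SM at 48.3° from the x-axis; with |SM| = 11.6, M = (-14.7, 25.4). The perpendicularity gives MR at right angles to SM, so MR runs at -41.7°; with |MR| = 29.6, R = (7.37, 5.70). ∠MRQ = 134.5° gives RQ at -87.2° from the x-axis; with |RQ| = 12.5, Q = (7.98, -6.78). ∠RQE = 56.0° gives QE at 149° from the x-axis; with |QE| = 22.4, E = (-11.2, 4.82). Then |SE| = |E − S| = 16.4.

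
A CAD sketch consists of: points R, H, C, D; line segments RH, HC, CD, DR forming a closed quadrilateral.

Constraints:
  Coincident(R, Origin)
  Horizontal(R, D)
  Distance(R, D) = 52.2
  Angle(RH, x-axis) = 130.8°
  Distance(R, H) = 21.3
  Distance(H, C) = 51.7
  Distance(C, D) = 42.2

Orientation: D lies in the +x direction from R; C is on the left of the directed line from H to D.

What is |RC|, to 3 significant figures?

50.1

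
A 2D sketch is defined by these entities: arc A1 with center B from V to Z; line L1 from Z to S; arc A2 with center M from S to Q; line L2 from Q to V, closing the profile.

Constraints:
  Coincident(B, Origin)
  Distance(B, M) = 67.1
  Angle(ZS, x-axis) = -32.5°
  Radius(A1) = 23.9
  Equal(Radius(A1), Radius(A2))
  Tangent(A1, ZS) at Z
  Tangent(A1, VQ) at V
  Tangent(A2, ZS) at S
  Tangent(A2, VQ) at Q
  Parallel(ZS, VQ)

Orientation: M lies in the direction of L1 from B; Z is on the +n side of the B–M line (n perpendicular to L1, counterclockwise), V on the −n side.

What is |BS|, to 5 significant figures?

71.229

The slot axis is L1's direction at -32.5°, so u = (cos -32.5°, sin -32.5°) = (0.84339, -0.53730) and n = (−sin -32.5°, cos -32.5°) = (0.53730, 0.84339). B is at the origin and M lies 67.1 along u from B, so M = 67.1·u = (56.592, -36.053). Tangency of A1 to both parallel lines with radius 23.9 puts Z and V at B ± 23.9·n: Z = (12.841, 20.157), V = (-12.841, -20.157). Equal radii place S and Q the same way about M: S = M + 23.9·n = (69.433, -15.896), Q = M − 23.9·n = (43.750, -56.210). Then |BS| = |S − B| = 71.229.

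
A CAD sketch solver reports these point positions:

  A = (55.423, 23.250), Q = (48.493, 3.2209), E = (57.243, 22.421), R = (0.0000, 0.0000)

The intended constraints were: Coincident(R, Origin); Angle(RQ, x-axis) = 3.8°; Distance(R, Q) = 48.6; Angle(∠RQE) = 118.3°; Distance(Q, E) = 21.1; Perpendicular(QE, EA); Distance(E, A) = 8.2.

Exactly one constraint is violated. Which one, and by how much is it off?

Distance(E, A) = 8.2 — off by 6.20.

R = (0.00, 0.00) ✓; RQ at 3.800° ✓; |RQ| = 48.60 ✓; ∠RQE = 118.3° ✓; |QE| = 21.10 ✓; ∠(QE, EA) = 90.01° ✓; |EA| = 2.000 ✗.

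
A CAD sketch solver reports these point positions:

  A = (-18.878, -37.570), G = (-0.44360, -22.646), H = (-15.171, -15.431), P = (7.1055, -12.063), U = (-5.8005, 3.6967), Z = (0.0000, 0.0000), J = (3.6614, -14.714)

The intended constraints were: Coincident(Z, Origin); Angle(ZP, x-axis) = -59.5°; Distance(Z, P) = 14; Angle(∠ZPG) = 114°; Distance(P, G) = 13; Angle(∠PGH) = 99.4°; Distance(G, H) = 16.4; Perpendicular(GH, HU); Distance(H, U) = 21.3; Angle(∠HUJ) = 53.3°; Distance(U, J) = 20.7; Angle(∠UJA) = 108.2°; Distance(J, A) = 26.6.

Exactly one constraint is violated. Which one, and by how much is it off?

Distance(J, A) = 26.6 — off by 5.50.

Z = (0.00, 0.00) ✓; ZP at -59.50° ✓; |ZP| = 14.00 ✓; ∠ZPG = 114.0° ✓; |PG| = 13.00 ✓; ∠PGH = 99.40° ✓; |GH| = 16.40 ✓; ∠(GH, HU) = 90.00° ✓; |HU| = 21.30 ✓; ∠HUJ = 53.30° ✓; |UJ| = 20.70 ✓; ∠UJA = 108.2° ✓; |JA| = 32.10 ✗.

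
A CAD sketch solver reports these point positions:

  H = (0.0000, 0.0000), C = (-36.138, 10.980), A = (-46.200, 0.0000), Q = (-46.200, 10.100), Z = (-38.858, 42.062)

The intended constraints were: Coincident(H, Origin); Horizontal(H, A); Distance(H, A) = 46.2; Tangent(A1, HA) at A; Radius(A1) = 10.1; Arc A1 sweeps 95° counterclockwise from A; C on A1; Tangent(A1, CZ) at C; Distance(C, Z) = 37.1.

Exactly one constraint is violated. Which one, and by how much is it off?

Distance(C, Z) = 37.1 — off by 5.90.

H = (0.00, 0.00) ✓; H.y = 0.00, A.y = 0.00 ✓; |HA| = 46.20 ✓; ∠(QA, AH) = 90.00° ✓; |QA| = 10.10 ✓; bearing(Q→C) − bearing(Q→A) = 95.00° ✓; |QC| = 10.10 ✓; ∠(QC, CZ) = 90.00° ✓; |CZ| = 31.20 ✗.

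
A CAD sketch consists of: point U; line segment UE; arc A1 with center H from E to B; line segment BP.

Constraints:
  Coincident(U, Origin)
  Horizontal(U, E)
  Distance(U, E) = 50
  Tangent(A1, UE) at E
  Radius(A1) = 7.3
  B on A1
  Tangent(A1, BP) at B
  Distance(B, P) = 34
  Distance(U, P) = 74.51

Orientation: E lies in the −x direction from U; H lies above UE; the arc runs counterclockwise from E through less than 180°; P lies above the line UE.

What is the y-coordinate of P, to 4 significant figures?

39.47

Checks: |HB| = 7.300 ✓; ∠(HB, BP) = 90.00° ✓; |BP| = 34.00 ✓; |UP| = 74.51 ✓.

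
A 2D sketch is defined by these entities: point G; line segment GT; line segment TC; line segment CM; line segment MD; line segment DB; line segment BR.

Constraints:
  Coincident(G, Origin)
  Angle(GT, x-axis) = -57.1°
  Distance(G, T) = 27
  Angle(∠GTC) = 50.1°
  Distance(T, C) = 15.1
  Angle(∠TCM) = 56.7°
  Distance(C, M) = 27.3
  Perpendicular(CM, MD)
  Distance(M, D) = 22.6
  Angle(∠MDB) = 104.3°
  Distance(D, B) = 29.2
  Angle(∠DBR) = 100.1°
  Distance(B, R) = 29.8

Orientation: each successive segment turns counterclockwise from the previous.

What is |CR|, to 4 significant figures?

13.57

G is at the origin; GT runs at -57.1° with length 27.0, so T = (14.67, -22.67). ∠GTC = 50.1° gives TC at 72.80° from the x-axis; with |TC| = 15.1, C = (19.13, -8.245). ∠TCM = 56.7° gives CM at -163.9° from the x-axis; with |CM| = 27.3, M = (-7.098, -15.82). The perpendicularity gives MD at right angles to CM, so MD runs at -73.90°; with |MD| = 22.6, D = (-0.8311, -37.53). ∠MDB = 104.3° gives DB at 1.800° from the x-axis; with |DB| = 29.2, B = (28.35, -36.61). ∠DBR = 100.1° gives BR at 81.70° from the x-axis; with |BR| = 29.8, R = (32.66, -7.124). Then |CR| = |R − C| = 13.57.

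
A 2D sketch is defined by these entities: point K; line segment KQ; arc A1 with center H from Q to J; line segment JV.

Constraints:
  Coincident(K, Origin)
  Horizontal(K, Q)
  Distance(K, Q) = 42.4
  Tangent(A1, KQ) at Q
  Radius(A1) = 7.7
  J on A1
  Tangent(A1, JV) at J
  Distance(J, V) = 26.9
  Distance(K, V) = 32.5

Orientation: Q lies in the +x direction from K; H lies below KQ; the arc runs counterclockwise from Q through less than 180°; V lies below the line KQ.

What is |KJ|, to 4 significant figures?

36.27

Checks: |HJ| = 7.700 ✓; ∠(HJ, JV) = 90.00° ✓; |JV| = 26.90 ✓; |KV| = 32.50 ✓.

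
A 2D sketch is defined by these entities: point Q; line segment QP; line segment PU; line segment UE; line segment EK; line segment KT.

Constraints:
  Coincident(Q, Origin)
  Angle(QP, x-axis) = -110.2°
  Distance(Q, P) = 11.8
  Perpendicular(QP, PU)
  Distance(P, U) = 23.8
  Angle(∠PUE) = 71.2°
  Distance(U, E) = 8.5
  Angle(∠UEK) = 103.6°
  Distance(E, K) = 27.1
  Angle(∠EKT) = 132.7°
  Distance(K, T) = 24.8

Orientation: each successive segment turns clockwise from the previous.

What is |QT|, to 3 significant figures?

33.3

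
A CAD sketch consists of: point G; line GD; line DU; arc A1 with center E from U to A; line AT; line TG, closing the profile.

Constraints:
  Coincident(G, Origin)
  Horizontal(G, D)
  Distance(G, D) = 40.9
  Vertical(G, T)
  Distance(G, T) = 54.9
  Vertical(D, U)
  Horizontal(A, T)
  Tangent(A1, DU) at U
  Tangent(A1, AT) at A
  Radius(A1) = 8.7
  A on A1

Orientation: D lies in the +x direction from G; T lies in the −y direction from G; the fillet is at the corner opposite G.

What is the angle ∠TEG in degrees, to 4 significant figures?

70.24°

G is at the origin; GD is horizontal with |GD| = 40.9 and D on the +x side, so D = (40.90, 0.000). G and T share the same x with |GT| = 54.9 and T on the −y side, so T = (0.000, -54.90). The virtual corner opposite G is at (40.90, -54.90). Tangency of A1 to DU means the radius EU is perpendicular to DU and A1 meets AT tangentially, so EA is at right angles to AT, with radius 8.7, so the center E sits 8.7 in from both sides at E = (32.20, -46.20). Then cos ∠TEG = ET·EG / (|ET||EG|), giving 70.24°.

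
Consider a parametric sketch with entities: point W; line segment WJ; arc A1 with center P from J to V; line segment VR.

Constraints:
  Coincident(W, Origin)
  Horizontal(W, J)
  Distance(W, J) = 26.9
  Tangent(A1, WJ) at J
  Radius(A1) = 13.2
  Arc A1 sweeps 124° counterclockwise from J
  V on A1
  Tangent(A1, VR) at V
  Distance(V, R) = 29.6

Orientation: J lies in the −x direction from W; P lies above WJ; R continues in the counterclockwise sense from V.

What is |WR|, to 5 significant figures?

55.612

W is at the origin; W and J share the same y with |WJ| = 26.9 and J on the −x side, so J = (-26.900, 0.0000). Since A1 is tangent to WJ there, PJ ⟂ WJ, so P = J + (0, 13.2) = (-26.900, 13.200). On A1, J sits at bearing -90° from P; a 124° counterclockwise sweep puts V at bearing 34°, so V = P + 13.2·(cos 34°, sin 34°) = (-15.957, 20.581). Tangency of A1 to VR means the radius PV is perpendicular to VR, so VR runs along (−sin 34°, cos 34°); with |VR| = 29.6, R = (-32.509, 45.121). Then |WR| = |R − W| = 55.612.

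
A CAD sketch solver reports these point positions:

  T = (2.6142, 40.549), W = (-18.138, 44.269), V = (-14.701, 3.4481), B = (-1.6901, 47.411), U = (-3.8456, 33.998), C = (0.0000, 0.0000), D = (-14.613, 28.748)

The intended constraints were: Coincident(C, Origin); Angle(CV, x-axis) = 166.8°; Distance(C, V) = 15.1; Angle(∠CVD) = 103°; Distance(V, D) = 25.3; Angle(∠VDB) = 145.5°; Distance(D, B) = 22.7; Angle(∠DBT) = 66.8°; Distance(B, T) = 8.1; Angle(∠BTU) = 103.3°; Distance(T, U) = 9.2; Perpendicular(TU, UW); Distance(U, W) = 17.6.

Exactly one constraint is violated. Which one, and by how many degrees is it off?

Perpendicular(TU, UW) — off by 8.90°.

C = (0.00, 0.00) ✓; CV at 166.8° ✓; |CV| = 15.10 ✓; ∠CVD = 103.0° ✓; |VD| = 25.30 ✓; ∠VDB = 145.5° ✓; |DB| = 22.70 ✓; ∠DBT = 66.80° ✓; |BT| = 8.100 ✓; ∠BTU = 103.3° ✓; |TU| = 9.200 ✓; ∠(TU, UW) = 81.10° ✗; |UW| = 17.60 ✓.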